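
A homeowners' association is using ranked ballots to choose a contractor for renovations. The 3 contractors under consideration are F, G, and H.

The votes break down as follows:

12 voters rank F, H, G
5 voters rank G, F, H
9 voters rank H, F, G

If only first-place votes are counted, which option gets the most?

F

First-place vote totals:
  F: 12
  G: 5
  H: 9
F has the most first-place votes.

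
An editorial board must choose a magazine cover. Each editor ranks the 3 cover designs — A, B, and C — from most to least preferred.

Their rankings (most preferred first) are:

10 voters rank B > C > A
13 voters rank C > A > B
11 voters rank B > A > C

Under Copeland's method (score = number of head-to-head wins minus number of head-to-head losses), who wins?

B

Pairwise results:
  A vs B: B wins 21–13.
  A vs C: C wins 23–11.
  B vs C: B wins 21–13.
Copeland scores (wins − losses):
  A: 0 − 2 = -2
  B: 2 − 0 = 2
  C: 1 − 1 = 0
B has the best Copeland score.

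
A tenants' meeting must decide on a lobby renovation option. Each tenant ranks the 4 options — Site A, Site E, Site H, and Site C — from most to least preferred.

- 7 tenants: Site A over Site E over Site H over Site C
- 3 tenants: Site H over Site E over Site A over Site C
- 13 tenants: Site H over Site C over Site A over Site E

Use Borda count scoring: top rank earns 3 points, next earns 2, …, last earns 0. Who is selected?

Site H

Borda scores:
  Site A: 7·3 + 3·1 + 13·1 = 37
  Site E: 7·2 + 3·2 + 13·0 = 20
  Site H: 7·1 + 3·3 + 13·3 = 55
  Site C: 7·0 + 3·0 + 13·2 = 26
Site H has the highest total.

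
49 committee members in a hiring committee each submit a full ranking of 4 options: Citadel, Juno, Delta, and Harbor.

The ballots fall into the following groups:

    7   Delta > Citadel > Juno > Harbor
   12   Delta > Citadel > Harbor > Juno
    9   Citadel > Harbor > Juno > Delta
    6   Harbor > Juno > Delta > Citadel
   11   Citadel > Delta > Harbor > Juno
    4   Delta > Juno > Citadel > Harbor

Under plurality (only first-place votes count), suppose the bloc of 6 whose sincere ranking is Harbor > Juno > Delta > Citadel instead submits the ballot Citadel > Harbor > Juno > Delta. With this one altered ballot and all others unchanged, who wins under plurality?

First-place totals with the altered ballot: Citadel 26, Juno 0, Delta 23, Harbor 0.
The switch changes the winner from Delta to Citadel.

Citadel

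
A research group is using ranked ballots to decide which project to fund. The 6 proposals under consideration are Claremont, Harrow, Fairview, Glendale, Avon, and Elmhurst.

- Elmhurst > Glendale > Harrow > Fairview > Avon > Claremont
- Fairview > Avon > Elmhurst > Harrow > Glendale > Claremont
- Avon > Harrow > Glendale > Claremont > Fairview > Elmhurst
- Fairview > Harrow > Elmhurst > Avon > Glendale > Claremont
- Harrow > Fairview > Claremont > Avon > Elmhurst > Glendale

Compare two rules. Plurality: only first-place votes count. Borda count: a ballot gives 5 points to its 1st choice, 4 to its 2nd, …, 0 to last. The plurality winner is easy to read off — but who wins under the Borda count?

Plurality first-place counts: Claremont 0, Harrow 1, Fairview 2, Glendale 0, Avon 1, Elmhurst 1 → Fairview.
Borda totals: Claremont 5, Harrow 18, Fairview 17, Glendale 9, Avon 14, Elmhurst 12 → Harrow.

Harrow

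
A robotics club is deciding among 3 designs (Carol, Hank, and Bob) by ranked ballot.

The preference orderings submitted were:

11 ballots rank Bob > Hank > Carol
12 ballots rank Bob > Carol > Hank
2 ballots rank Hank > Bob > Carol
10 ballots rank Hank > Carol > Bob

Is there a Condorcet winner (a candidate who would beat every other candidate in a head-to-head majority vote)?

Yes

Head-to-head results (35 voters total):
Carol vs Hank: Hank wins 23–12.
Carol vs Bob: Bob wins 25–10.
Hank vs Bob: Bob wins 23–12.
Bob beats each rival — Carol (25–10), Hank (23–12) — so Bob is the Condorcet winner.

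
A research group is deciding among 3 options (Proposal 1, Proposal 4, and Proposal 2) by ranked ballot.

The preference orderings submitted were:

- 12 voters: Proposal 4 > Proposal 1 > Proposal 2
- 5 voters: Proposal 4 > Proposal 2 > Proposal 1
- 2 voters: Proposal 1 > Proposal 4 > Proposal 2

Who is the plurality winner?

First-place vote totals:
  Proposal 1: 2
  Proposal 4: 17
  Proposal 2: 0
Proposal 4 has the most first-place votes.

Proposal 4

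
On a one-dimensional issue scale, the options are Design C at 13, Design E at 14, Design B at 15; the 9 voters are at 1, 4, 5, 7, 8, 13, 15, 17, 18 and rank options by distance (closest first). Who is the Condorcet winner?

Design C

With single-peaked preferences on a line, the Condorcet winner is the candidate closest to the median voter.
The median voter (position 8) is closest to Design C at 13.
Check: Design C vs Design B — voters closer to Design C: 6 of 9.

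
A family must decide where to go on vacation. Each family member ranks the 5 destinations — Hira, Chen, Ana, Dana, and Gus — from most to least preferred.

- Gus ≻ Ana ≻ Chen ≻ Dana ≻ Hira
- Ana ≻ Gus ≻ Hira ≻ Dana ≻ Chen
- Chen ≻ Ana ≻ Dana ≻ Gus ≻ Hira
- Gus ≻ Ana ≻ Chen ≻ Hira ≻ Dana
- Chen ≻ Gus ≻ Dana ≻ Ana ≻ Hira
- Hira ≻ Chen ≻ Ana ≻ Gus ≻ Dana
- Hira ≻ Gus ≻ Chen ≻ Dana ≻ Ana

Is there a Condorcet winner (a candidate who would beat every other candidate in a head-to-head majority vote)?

Head-to-head results (7 voters total):
Hira vs Chen: Chen wins 4–3.
Hira vs Ana: Ana wins 5–2.
Hira vs Dana: Hira wins 4–3.
Hira vs Gus: Gus wins 5–2.
Chen vs Ana: Chen wins 4–3.
Chen vs Dana: Chen wins 6–1.
Chen vs Gus: Gus wins 4–3.
Ana vs Dana: Ana wins 5–2.
Ana vs Gus: Gus wins 4–3.
Dana vs Gus: Gus wins 6–1.
Gus beats each rival — Hira (5–2), Chen (4–3), Ana (4–3), Dana (6–1) — so Gus is the Condorcet winner.

Yes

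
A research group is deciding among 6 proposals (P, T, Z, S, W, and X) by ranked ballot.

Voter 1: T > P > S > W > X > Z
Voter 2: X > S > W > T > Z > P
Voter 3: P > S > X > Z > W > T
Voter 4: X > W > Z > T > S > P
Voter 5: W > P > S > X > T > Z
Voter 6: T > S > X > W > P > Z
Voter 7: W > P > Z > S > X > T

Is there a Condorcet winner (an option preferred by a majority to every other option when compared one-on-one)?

No

Head-to-head results (7 voters total):
P vs T: T wins 4–3.
P vs Z: P wins 5–2.
P vs S: P wins 4–3.
P vs W: W wins 5–2.
P vs X: P wins 4–3.
T vs Z: T wins 4–3.
T vs S: S wins 4–3.
T vs W: W wins 5–2.
T vs X: X wins 5–2.
Z vs S: S wins 5–2.
Z vs W: W wins 6–1.
Z vs X: X wins 6–1.
S vs W: S wins 4–3.
S vs X: S wins 5–2.
W vs X: X wins 4–3.
No candidate beats all others: P beats S beats T beats P, a majority cycle.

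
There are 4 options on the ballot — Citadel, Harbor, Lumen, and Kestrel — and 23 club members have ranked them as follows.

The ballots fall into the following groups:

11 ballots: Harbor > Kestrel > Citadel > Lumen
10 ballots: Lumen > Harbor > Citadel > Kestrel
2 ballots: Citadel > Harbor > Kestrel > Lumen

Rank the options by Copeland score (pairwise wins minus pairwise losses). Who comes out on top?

Pairwise results:
  Citadel vs Harbor: Harbor wins 21–2.
  Citadel vs Lumen: Citadel wins 13–10.
  Citadel vs Kestrel: Citadel wins 12–11.
  Harbor vs Lumen: Harbor wins 13–10.
  Harbor vs Kestrel: Harbor wins 23–0.
  Lumen vs Kestrel: Kestrel wins 13–10.
Copeland scores (wins − losses):
  Citadel: 2 − 1 = 1
  Harbor: 3 − 0 = 3
  Lumen: 0 − 3 = -3
  Kestrel: 1 − 2 = -1
Harbor has the best Copeland score.

Harbor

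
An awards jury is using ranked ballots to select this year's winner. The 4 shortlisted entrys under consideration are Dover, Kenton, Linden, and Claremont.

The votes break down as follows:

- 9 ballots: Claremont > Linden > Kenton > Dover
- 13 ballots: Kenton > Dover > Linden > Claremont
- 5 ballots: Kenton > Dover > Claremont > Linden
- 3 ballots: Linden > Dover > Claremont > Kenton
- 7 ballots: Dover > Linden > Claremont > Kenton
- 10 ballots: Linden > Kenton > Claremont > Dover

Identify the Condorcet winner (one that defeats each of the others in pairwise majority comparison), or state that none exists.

Head-to-head results (47 voters total):
Dover vs Kenton: Kenton wins 37–10.
Dover vs Linden: Dover wins 25–22.
Dover vs Claremont: Dover wins 28–19.
Kenton vs Linden: Linden wins 29–18.
Kenton vs Claremont: Kenton wins 28–19.
Linden vs Claremont: Linden wins 33–14.
No candidate beats all others: Dover beats Linden beats Kenton beats Dover, a majority cycle.

None — there is no Condorcet winner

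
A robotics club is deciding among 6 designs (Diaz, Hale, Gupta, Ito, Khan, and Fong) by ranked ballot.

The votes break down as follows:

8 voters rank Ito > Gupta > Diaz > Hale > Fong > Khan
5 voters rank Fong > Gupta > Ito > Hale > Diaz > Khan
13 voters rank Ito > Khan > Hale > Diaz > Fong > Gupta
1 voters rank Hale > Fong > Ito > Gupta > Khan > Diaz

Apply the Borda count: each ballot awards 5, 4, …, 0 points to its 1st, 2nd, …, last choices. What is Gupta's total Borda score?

54

Borda scores:
  Diaz: 8·3 + 5·1 + 13·2 + 0 = 55
  Hale: 8·2 + 5·2 + 13·3 + 5 = 70
  Gupta: 8·4 + 5·4 + 13·0 + 2 = 54
  Ito: 8·5 + 5·3 + 13·5 + 3 = 123
  Khan: 8·0 + 5·0 + 13·4 + 1 = 53
  Fong: 8·1 + 5·5 + 13·1 + 4 = 50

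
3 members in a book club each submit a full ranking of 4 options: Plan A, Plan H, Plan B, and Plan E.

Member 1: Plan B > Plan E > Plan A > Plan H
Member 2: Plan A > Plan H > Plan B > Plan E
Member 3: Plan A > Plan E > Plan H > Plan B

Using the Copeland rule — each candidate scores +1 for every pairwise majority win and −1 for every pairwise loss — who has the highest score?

Pairwise results:
  Plan A vs Plan H: Plan A wins 3–0.
  Plan A vs Plan B: Plan A wins 2–1.
  Plan A vs Plan E: Plan A wins 2–1.
  Plan H vs Plan B: Plan H wins 2–1.
  Plan H vs Plan E: Plan E wins 2–1.
  Plan B vs Plan E: Plan B wins 2–1.
Copeland scores (wins − losses):
  Plan A: 3 − 0 = 3
  Plan H: 1 − 2 = -1
  Plan B: 1 − 2 = -1
  Plan E: 1 − 2 = -1
Plan A has the best Copeland score.

Plan A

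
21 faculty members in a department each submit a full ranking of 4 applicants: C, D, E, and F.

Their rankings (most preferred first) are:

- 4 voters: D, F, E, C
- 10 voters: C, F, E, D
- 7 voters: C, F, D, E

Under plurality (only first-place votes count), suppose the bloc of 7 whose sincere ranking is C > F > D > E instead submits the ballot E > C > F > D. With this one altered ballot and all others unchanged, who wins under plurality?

First-place totals with the altered ballot: C 10, D 4, E 7, F 0.
The winner is unchanged: still C.

C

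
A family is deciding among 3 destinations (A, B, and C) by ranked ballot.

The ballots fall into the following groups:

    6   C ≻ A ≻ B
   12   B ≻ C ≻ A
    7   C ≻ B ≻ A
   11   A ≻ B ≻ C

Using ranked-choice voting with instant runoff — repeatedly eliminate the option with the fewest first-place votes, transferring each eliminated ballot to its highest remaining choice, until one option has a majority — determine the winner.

B

Round 1: C 13, B 12, A 11. A has the fewest and is eliminated.
Round 2: B 23, C 13. B has a majority.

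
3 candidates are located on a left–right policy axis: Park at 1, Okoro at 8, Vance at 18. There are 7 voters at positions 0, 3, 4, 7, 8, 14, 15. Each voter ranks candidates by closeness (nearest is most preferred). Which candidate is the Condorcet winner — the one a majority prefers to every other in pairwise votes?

Okoro

With single-peaked preferences on a line, the Condorcet winner is the candidate closest to the median voter.
The median voter (position 7) is closest to Okoro at 8.
Check: Okoro vs Vance — voters closer to Okoro: 5 of 7.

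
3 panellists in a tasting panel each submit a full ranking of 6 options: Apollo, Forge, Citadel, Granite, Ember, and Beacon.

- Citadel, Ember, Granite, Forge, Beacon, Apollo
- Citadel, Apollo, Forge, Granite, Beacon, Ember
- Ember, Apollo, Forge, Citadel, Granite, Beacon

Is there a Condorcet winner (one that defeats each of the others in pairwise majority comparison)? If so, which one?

Citadel

Head-to-head results (3 voters total):
Apollo vs Forge: Apollo wins 2–1.
Apollo vs Citadel: Citadel wins 2–1.
Apollo vs Granite: Apollo wins 2–1.
Apollo vs Ember: Ember wins 2–1.
Apollo vs Beacon: Apollo wins 2–1.
Forge vs Citadel: Citadel wins 2–1.
Forge vs Granite: Forge wins 2–1.
Forge vs Ember: Ember wins 2–1.
Forge vs Beacon: Forge wins 3–0.
Citadel vs Granite: Citadel wins 3–0.
Citadel vs Ember: Citadel wins 2–1.
Citadel vs Beacon: Citadel wins 3–0.
Granite vs Ember: Ember wins 2–1.
Granite vs Beacon: Granite wins 3–0.
Ember vs Beacon: Ember wins 2–1.
Citadel beats each rival — Apollo (2–1), Forge (2–1), Granite (3–0), Ember (2–1), Beacon (3–0) — so Citadel is the Condorcet winner.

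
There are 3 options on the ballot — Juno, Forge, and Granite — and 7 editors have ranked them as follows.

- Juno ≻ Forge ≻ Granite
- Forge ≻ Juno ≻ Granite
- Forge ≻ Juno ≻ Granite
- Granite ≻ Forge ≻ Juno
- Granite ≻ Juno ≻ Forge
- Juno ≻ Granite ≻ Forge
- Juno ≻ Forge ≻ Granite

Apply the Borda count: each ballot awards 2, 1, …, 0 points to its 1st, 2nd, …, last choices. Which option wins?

Borda scores:
  Juno: 2 + 1 + 1 + 0 + 1 + 2 + 2 = 9
  Forge: 1 + 2 + 2 + 1 + 0 + 0 + 1 = 7
  Granite: 0 + 0 + 0 + 2 + 2 + 1 + 0 = 5
Juno has the highest total.

Juno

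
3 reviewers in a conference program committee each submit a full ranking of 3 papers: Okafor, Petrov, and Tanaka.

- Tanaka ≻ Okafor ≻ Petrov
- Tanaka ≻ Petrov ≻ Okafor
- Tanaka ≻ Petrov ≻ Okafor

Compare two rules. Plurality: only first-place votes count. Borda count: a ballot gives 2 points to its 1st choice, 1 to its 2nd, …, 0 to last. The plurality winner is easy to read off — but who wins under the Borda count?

Plurality first-place counts: Okafor 0, Petrov 0, Tanaka 3 → Tanaka.
Borda totals: Okafor 1, Petrov 2, Tanaka 6 → Tanaka.

Tanaka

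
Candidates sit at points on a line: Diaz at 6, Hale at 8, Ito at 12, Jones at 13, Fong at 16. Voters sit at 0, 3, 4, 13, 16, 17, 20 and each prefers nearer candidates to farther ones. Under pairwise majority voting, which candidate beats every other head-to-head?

With single-peaked preferences on a line, the Condorcet winner is the candidate closest to the median voter.
The median voter (position 13) is closest to Jones at 13.
Check: Jones vs Hale — voters closer to Jones: 4 of 7.

Jones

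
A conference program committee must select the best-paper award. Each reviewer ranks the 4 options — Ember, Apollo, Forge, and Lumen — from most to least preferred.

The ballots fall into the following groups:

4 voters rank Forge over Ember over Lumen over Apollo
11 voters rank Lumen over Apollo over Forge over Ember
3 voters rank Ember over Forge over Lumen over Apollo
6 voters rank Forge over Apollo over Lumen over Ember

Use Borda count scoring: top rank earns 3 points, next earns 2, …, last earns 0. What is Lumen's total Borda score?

Borda scores:
  Ember: 4·2 + 11·0 + 3·3 + 6·0 = 17
  Apollo: 4·0 + 11·2 + 3·0 + 6·2 = 34
  Forge: 4·3 + 11·1 + 3·2 + 6·3 = 47
  Lumen: 4·1 + 11·3 + 3·1 + 6·1 = 46

46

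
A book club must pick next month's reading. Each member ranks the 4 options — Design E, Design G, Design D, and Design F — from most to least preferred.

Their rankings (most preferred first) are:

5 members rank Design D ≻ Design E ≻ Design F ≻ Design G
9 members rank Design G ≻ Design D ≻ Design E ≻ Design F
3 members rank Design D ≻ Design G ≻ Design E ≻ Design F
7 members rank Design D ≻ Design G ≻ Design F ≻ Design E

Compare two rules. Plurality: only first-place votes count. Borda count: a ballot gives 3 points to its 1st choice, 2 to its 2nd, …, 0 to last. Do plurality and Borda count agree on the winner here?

Yes

Plurality first-place counts: Design E 0, Design G 9, Design D 15, Design F 0 → Design D.
Borda totals: Design E 22, Design G 47, Design D 63, Design F 12 → Design D.
The two rules agree on Design D.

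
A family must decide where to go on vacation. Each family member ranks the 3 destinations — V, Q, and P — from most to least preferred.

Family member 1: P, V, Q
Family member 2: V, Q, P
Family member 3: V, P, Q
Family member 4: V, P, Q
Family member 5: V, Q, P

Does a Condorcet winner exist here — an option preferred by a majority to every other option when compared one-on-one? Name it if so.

V

Head-to-head results (5 voters total):
V vs Q: V wins 5–0.
V vs P: V wins 4–1.
Q vs P: P wins 3–2.
V beats each rival — Q (5–0), P (4–1) — so V is the Condorcet winner.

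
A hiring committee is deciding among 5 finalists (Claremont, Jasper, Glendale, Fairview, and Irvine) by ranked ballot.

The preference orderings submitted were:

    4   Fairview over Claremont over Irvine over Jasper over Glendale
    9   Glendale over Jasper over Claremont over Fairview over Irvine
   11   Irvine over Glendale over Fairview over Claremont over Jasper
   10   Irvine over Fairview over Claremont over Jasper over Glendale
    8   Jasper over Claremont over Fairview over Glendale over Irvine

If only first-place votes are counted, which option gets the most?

Irvine

First-place vote totals:
  Claremont: 0
  Jasper: 8
  Glendale: 9
  Fairview: 4
  Irvine: 21
Irvine has the most first-place votes.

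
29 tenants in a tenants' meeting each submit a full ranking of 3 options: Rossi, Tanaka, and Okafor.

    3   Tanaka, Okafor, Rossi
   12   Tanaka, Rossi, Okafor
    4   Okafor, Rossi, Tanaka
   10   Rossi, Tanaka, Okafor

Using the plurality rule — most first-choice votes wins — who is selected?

Tanaka

First-place vote totals:
  Rossi: 10
  Tanaka: 15
  Okafor: 4
Tanaka has the most first-place votes.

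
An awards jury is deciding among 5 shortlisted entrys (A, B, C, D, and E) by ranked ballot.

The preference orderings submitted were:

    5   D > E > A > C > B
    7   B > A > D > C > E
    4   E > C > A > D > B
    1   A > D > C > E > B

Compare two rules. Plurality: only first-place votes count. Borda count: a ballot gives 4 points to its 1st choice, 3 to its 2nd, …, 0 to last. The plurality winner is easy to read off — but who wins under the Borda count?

Plurality first-place counts: A 1, B 7, C 0, D 5, E 4 → B.
Borda totals: A 43, B 28, C 26, D 41, E 32 → A.

A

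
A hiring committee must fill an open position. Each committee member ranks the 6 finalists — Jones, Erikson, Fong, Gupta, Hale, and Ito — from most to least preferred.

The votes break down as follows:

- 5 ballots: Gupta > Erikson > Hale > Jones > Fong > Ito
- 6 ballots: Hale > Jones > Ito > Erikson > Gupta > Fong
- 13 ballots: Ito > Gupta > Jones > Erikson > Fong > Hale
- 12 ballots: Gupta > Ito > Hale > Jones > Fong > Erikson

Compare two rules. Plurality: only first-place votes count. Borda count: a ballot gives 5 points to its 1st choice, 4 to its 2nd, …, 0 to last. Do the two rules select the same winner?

Plurality first-place counts: Jones 0, Erikson 0, Fong 0, Gupta 17, Hale 6, Ito 13 → Gupta.
Borda totals: Jones 97, Erikson 58, Fong 30, Gupta 143, Hale 81, Ito 131 → Gupta.
The two rules agree on Gupta.

Yes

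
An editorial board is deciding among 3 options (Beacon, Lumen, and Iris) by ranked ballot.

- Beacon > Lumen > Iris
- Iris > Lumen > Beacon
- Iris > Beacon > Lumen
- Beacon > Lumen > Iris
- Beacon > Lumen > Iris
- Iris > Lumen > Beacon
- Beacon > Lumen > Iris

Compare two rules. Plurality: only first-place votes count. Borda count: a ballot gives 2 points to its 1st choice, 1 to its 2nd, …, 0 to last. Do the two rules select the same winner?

Yes

Plurality first-place counts: Beacon 4, Lumen 0, Iris 3 → Beacon.
Borda totals: Beacon 9, Lumen 6, Iris 6 → Beacon.
The two rules agree on Beacon.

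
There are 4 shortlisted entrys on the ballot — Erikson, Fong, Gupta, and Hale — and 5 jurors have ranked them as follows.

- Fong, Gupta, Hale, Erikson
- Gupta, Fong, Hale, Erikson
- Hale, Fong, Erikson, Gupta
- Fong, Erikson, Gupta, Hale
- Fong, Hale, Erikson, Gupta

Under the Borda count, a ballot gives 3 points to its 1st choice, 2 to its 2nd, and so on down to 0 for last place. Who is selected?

Fong

Borda scores:
  Erikson: 0 + 0 + 1 + 2 + 1 = 4
  Fong: 3 + 2 + 2 + 3 + 3 = 13
  Gupta: 2 + 3 + 0 + 1 + 0 = 6
  Hale: 1 + 1 + 3 + 0 + 2 = 7
Fong has the highest total.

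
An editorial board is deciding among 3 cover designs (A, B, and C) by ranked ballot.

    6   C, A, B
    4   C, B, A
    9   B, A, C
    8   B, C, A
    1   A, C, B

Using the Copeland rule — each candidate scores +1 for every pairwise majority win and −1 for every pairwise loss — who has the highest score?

B

Pairwise results:
  A vs B: B wins 21–7.
  A vs C: C wins 18–10.
  B vs C: B wins 17–11.
Copeland scores (wins − losses):
  A: 0 − 2 = -2
  B: 2 − 0 = 2
  C: 1 − 1 = 0
B has the best Copeland score.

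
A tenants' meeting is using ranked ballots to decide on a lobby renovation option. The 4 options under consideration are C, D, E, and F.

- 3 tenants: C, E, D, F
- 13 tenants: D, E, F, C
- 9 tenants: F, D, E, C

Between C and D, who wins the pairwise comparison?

D

Ballots ranking C above D: 3.
Ballots ranking D above C: 13+9 = 22.
D wins the head-to-head, 22–3.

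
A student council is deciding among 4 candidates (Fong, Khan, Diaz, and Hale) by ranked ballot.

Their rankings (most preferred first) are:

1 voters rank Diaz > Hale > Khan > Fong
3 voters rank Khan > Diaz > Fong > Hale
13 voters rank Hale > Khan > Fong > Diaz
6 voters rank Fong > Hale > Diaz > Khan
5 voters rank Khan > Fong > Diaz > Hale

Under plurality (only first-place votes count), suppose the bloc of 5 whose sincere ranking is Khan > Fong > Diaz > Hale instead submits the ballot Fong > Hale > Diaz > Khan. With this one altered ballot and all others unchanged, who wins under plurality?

Hale

First-place totals with the altered ballot: Fong 11, Khan 3, Diaz 1, Hale 13.
The winner is unchanged: still Hale.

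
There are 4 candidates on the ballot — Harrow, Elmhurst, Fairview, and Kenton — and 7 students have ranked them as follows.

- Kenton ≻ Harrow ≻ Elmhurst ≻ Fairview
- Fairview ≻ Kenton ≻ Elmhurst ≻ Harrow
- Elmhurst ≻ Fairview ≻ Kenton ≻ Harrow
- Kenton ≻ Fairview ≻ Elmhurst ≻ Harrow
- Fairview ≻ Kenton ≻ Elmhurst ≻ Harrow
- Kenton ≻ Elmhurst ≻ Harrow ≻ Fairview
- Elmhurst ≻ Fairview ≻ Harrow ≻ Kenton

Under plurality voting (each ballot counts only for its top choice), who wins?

Kenton

First-place vote totals:
  Harrow: 0
  Elmhurst: 2
  Fairview: 2
  Kenton: 3
Kenton has the most first-place votes.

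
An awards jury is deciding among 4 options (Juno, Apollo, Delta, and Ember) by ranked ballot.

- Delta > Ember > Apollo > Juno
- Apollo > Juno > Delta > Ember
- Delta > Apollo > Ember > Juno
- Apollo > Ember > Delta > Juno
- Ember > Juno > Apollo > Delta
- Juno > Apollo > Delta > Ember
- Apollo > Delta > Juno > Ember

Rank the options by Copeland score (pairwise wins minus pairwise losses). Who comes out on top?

Pairwise results:
  Juno vs Apollo: Apollo wins 5–2.
  Juno vs Delta: Delta wins 4–3.
  Juno vs Ember: Ember wins 4–3.
  Apollo vs Delta: Apollo wins 5–2.
  Apollo vs Ember: Apollo wins 5–2.
  Delta vs Ember: Delta wins 5–2.
Copeland scores (wins − losses):
  Juno: 0 − 3 = -3
  Apollo: 3 − 0 = 3
  Delta: 2 − 1 = 1
  Ember: 1 − 2 = -1
Apollo has the best Copeland score.

Apollo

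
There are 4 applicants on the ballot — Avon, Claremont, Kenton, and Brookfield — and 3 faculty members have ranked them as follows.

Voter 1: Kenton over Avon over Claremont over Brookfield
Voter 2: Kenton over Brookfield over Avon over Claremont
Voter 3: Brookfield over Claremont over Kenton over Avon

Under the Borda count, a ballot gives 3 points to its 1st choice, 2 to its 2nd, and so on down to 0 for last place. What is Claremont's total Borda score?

Borda scores:
  Avon: 2 + 1 + 0 = 3
  Claremont: 1 + 0 + 2 = 3
  Kenton: 3 + 3 + 1 = 7
  Brookfield: 0 + 2 + 3 = 5

3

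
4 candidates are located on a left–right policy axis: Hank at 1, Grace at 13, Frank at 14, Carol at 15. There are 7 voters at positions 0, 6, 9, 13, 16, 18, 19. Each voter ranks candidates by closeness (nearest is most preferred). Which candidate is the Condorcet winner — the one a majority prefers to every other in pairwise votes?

Grace

With single-peaked preferences on a line, the Condorcet winner is the candidate closest to the median voter.
The median voter (position 13) is closest to Grace at 13.
Check: Grace vs Carol — voters closer to Grace: 4 of 7.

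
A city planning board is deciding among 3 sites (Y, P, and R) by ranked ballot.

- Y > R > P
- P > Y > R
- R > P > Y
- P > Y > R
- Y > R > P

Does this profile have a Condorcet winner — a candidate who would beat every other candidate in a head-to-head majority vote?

Head-to-head results (5 voters total):
Y vs P: P wins 3–2.
Y vs R: Y wins 4–1.
P vs R: R wins 3–2.
No candidate beats all others: Y beats R beats P beats Y, a majority cycle.

No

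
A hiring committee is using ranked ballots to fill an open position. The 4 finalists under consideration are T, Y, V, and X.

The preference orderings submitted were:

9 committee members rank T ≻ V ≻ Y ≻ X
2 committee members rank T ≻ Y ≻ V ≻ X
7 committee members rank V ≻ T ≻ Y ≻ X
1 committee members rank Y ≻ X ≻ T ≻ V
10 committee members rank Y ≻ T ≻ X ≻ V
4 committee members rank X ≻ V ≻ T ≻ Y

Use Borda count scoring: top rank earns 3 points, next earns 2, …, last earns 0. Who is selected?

Borda scores:
  T: 9·3 + 2·3 + 7·2 + 1 + 10·2 + 4·1 = 72
  Y: 9·1 + 2·2 + 7·1 + 3 + 10·3 + 4·0 = 53
  V: 9·2 + 2·1 + 7·3 + 0 + 10·0 + 4·2 = 49
  X: 9·0 + 2·0 + 7·0 + 2 + 10·1 + 4·3 = 24
T has the highest total.

T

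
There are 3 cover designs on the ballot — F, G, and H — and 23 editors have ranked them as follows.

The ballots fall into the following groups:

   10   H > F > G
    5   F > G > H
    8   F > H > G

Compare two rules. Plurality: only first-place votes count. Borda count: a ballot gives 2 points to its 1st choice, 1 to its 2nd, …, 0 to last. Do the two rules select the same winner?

Plurality first-place counts: F 13, G 0, H 10 → F.
Borda totals: F 36, G 5, H 28 → F.
The two rules agree on F.

Yes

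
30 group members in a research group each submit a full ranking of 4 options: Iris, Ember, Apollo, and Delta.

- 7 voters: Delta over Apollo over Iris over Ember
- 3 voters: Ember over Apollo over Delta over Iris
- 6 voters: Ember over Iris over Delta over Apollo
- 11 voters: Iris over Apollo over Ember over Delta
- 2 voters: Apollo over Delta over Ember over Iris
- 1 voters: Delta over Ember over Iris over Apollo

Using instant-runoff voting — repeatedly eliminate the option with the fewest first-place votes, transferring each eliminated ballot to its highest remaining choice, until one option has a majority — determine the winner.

Iris

Round 1: Iris 11, Ember 9, Delta 8, Apollo 2. Apollo has the fewest and is eliminated.
Round 2: Iris 11, Delta 10, Ember 9. Ember has the fewest and is eliminated.
Round 3: Iris 17, Delta 13. Iris has a majority.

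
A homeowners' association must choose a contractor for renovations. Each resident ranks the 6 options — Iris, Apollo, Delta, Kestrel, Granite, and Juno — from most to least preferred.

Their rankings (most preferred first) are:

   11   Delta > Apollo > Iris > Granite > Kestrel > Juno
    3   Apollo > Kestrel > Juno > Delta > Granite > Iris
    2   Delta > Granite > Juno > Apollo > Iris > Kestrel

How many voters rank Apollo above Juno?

Ballots ranking Apollo above Juno: 11+3 = 14.
Ballots ranking Juno above Apollo: 2.
So 14 of 16 voters prefer Apollo to Juno.

14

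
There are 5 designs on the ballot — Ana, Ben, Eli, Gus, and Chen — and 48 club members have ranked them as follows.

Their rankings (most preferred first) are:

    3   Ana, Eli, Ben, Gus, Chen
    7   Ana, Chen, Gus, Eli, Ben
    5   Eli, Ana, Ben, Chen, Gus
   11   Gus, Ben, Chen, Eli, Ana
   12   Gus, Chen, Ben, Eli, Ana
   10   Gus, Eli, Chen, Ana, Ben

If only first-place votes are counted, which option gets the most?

Gus

First-place vote totals:
  Ana: 10
  Ben: 0
  Eli: 5
  Gus: 33
  Chen: 0
Gus has the most first-place votes.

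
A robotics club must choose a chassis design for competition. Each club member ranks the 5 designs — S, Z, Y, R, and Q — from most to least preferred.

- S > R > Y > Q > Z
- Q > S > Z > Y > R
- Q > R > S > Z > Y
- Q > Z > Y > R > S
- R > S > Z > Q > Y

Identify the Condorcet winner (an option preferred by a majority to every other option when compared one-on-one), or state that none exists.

Head-to-head results (5 voters total):
S vs Z: S wins 4–1.
S vs Y: S wins 4–1.
S vs R: R wins 3–2.
S vs Q: Q wins 3–2.
Z vs Y: Z wins 4–1.
Z vs R: R wins 3–2.
Z vs Q: Q wins 4–1.
Y vs R: R wins 3–2.
Y vs Q: Q wins 4–1.
R vs Q: Q wins 3–2.
Q beats each rival — S (3–2), Z (4–1), Y (4–1), R (3–2) — so Q is the Condorcet winner.

Q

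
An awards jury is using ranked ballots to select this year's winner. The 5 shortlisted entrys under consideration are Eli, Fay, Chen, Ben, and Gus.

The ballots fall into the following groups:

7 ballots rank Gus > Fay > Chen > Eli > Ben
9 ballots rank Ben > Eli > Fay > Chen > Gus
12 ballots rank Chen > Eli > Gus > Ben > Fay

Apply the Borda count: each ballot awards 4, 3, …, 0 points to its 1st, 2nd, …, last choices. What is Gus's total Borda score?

Borda scores:
  Eli: 7·1 + 9·3 + 12·3 = 70
  Fay: 7·3 + 9·2 + 12·0 = 39
  Chen: 7·2 + 9·1 + 12·4 = 71
  Ben: 7·0 + 9·4 + 12·1 = 48
  Gus: 7·4 + 9·0 + 12·2 = 52

52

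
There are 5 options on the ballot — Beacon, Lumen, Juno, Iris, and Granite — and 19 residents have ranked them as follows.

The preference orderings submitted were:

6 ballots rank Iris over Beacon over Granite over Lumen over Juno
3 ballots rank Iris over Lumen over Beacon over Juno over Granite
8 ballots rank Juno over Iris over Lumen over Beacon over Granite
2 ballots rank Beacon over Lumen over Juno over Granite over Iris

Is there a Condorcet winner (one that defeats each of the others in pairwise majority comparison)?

No

Head-to-head results (19 voters total):
Beacon vs Lumen: Lumen wins 11–8.
Beacon vs Juno: Beacon wins 11–8.
Beacon vs Iris: Iris wins 17–2.
Beacon vs Granite: Beacon wins 19–0.
Lumen vs Juno: Lumen wins 11–8.
Lumen vs Iris: Iris wins 17–2.
Lumen vs Granite: Lumen wins 13–6.
Juno vs Iris: Juno wins 10–9.
Juno vs Granite: Juno wins 13–6.
Iris vs Granite: Iris wins 17–2.
No candidate beats all others: Beacon beats Juno beats Iris beats Beacon, a majority cycle.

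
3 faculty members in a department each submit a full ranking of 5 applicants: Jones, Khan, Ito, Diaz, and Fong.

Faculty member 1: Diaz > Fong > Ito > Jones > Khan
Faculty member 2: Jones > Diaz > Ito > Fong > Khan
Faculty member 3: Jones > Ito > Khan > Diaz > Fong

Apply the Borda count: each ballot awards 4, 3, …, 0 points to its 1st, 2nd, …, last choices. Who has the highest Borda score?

Borda scores:
  Jones: 1 + 4 + 4 = 9
  Khan: 0 + 0 + 2 = 2
  Ito: 2 + 2 + 3 = 7
  Diaz: 4 + 3 + 1 = 8
  Fong: 3 + 1 + 0 = 4
Jones has the highest total.

Jones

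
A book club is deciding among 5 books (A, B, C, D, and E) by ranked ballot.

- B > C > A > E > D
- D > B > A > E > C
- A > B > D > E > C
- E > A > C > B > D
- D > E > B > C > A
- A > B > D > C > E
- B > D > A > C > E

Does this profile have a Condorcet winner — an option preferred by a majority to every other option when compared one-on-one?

Yes

Head-to-head results (7 voters total):
A vs B: B wins 4–3.
A vs C: A wins 5–2.
A vs D: A wins 4–3.
A vs E: A wins 5–2.
B vs C: B wins 6–1.
B vs D: B wins 5–2.
B vs E: B wins 5–2.
C vs D: D wins 5–2.
C vs E: E wins 4–3.
D vs E: D wins 5–2.
B beats each rival — A (4–3), C (6–1), D (5–2), E (5–2) — so B is the Condorcet winner.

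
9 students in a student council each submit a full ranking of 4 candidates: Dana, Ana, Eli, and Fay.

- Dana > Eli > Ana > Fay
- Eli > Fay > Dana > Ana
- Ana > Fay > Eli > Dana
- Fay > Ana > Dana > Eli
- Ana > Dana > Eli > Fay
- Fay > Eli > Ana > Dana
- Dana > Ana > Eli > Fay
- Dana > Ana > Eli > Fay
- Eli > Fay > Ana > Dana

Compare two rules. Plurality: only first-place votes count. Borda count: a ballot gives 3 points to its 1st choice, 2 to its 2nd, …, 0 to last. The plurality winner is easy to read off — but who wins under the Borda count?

Ana

Plurality first-place counts: Dana 3, Ana 2, Eli 2, Fay 2 → Dana.
Borda totals: Dana 13, Ana 15, Eli 14, Fay 12 → Ana.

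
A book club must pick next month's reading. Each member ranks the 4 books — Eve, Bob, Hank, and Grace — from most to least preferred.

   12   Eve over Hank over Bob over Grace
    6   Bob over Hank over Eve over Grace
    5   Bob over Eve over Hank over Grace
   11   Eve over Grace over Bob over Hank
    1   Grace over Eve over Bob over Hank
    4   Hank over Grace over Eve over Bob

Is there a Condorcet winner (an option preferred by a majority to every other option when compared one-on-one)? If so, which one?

Eve

Head-to-head results (39 voters total):
Eve vs Bob: Eve wins 28–11.
Eve vs Hank: Eve wins 29–10.
Eve vs Grace: Eve wins 34–5.
Bob vs Hank: Bob wins 23–16.
Bob vs Grace: Bob wins 23–16.
Hank vs Grace: Hank wins 27–12.
Eve beats each rival — Bob (28–11), Hank (29–10), Grace (34–5) — so Eve is the Condorcet winner.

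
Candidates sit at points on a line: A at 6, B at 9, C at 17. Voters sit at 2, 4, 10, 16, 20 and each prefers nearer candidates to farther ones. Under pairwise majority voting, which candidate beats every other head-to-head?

B

With single-peaked preferences on a line, the Condorcet winner is the candidate closest to the median voter.
The median voter (position 10) is closest to B at 9.
Check: B vs A — voters closer to B: 3 of 5.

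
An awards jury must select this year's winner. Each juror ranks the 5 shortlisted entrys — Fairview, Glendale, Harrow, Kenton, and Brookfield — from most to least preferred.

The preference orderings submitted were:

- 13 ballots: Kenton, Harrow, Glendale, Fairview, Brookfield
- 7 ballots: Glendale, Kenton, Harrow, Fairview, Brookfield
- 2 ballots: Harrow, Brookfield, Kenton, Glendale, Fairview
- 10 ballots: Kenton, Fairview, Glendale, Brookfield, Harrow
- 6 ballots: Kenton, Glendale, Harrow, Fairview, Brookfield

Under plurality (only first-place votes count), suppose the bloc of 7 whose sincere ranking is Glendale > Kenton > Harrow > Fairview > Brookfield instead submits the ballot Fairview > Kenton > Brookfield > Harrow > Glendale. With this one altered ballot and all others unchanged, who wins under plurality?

Kenton

First-place totals with the altered ballot: Fairview 7, Glendale 0, Harrow 2, Kenton 29, Brookfield 0.
The winner is unchanged: still Kenton.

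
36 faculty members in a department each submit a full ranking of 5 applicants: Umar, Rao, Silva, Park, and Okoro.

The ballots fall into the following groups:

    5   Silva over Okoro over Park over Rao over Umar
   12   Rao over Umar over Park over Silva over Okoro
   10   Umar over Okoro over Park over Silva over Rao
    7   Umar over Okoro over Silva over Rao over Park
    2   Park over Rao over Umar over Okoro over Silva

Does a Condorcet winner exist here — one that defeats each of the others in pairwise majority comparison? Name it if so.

None — there is no Condorcet winner

Head-to-head results (36 voters total):
Umar vs Rao: Rao wins 19–17.
Umar vs Silva: Umar wins 31–5.
Umar vs Park: Umar wins 29–7.
Umar vs Okoro: Umar wins 31–5.
Rao vs Silva: Silva wins 22–14.
Rao vs Park: Rao wins 19–17.
Rao vs Okoro: Okoro wins 22–14.
Silva vs Park: Park wins 24–12.
Silva vs Okoro: Okoro wins 19–17.
Park vs Okoro: Okoro wins 22–14.
No candidate beats all others: Umar beats Silva beats Rao beats Umar, a majority cycle.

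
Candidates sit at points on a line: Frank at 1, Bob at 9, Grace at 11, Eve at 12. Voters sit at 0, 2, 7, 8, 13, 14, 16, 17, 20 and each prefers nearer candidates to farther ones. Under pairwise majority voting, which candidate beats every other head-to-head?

With single-peaked preferences on a line, the Condorcet winner is the candidate closest to the median voter.
The median voter (position 13) is closest to Eve at 12.
Check: Eve vs Bob — voters closer to Eve: 5 of 9.

Eve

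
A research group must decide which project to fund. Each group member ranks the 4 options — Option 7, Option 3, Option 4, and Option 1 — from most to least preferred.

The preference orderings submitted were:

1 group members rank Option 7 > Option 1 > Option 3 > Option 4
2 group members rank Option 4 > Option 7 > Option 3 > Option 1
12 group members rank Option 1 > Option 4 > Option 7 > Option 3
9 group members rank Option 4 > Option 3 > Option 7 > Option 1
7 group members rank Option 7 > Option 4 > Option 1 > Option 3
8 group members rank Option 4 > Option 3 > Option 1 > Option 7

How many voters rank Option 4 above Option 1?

Ballots ranking Option 4 above Option 1: 2+9+7+8 = 26.
Ballots ranking Option 1 above Option 4: 1+12 = 13.
So 26 of 39 voters prefer Option 4 to Option 1.

26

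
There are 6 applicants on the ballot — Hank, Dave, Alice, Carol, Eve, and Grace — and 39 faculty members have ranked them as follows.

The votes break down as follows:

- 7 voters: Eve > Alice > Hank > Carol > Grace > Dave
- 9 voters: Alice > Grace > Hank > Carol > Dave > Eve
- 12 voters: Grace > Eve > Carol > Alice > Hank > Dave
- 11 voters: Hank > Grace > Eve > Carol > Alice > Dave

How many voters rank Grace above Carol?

32

Ballots ranking Grace above Carol: 9+12+11 = 32.
Ballots ranking Carol above Grace: 7.
So 32 of 39 voters prefer Grace to Carol.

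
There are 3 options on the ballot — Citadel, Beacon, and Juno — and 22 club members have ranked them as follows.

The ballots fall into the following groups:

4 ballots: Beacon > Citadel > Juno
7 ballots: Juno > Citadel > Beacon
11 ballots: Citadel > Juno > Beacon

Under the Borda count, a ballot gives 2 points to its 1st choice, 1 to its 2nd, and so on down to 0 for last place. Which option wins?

Borda scores:
  Citadel: 4·1 + 7·1 + 11·2 = 33
  Beacon: 4·2 + 7·0 + 11·0 = 8
  Juno: 4·0 + 7·2 + 11·1 = 25
Citadel has the highest total.

Citadel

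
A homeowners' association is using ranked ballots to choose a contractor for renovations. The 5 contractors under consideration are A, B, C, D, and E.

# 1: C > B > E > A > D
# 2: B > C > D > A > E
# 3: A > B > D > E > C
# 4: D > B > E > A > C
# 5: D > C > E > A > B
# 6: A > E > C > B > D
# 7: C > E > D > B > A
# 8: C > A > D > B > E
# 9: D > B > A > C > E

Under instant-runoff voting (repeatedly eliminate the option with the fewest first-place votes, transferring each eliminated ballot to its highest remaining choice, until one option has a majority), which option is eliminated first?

E

Round 1: C 3, D 3, A 2, B 1, E 0. E has the fewest and is eliminated.
Round 2: C 3, D 3, A 2, B 1. B has the fewest and is eliminated.
Round 3: C 4, D 3, A 2. A has the fewest and is eliminated.
Round 4: C 5, D 4. C has a majority.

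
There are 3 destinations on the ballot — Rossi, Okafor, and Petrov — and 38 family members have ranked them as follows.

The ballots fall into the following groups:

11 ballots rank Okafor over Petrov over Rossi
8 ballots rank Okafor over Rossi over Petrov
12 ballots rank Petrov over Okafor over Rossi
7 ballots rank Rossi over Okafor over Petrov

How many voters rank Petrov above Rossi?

23

Ballots ranking Petrov above Rossi: 11+12 = 23.
Ballots ranking Rossi above Petrov: 8+7 = 15.
So 23 of 38 voters prefer Petrov to Rossi.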